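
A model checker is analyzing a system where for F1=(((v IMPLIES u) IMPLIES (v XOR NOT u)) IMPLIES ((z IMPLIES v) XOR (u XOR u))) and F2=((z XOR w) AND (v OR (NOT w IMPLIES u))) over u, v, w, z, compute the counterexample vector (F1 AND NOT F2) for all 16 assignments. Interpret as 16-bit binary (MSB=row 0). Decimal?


F1 = (((v IMPLIES u) IMPLIES (v XOR NOT u)) IMPLIES ((z IMPLIES v) XOR (u XOR u)))
F2 = ((z XOR w) AND (v OR (NOT w IMPLIES u)))
Counterexample to F1=>F2 is where F1=1 and F2=0.
Evaluate each row (bits = u,v,w,z, MSB first):
  row 0 [0000]: F1=1 F2=0 -> F1&~F2 -> 1
  row 1 [0001]: F1=0 F2=0 -> F1&~F2 -> 0
  row 2 [0010]: F1=1 F2=1 -> F1&~F2 -> 0
  row 3 [0011]: F1=0 F2=0 -> F1&~F2 -> 0
  row 4 [0100]: F1=1 F2=0 -> F1&~F2 -> 1
  row 5 [0101]: F1=1 F2=1 -> F1&~F2 -> 0
  row 6 [0110]: F1=1 F2=1 -> F1&~F2 -> 0
  row 7 [0111]: F1=1 F2=0 -> F1&~F2 -> 1
  row 8 [1000]: F1=1 F2=0 -> F1&~F2 -> 1
  row 9 [1001]: F1=1 F2=1 -> F1&~F2 -> 0
  row 10 [1010]: F1=1 F2=1 -> F1&~F2 -> 0
  row 11 [1011]: F1=1 F2=0 -> F1&~F2 -> 1
  row 12 [1100]: F1=1 F2=0 -> F1&~F2 -> 1
  row 13 [1101]: F1=1 F2=1 -> F1&~F2 -> 0
  row 14 [1110]: F1=1 F2=1 -> F1&~F2 -> 0
  row 15 [1111]: F1=1 F2=0 -> F1&~F2 -> 1
Full result column, 4 rows per line (u,v fixed per line; w,z runs 00..11 left to right):
  rows 0-3 [u,v=00]: 1000  = hex 8
  rows 4-7 [u,v=01]: 1001  = hex 9
  rows 8-11 [u,v=10]: 1001  = hex 9
  rows 12-15 [u,v=11]: 1001  = hex 9
Counterexample vector (row 0 .. row 15) = 1000100110011001
Output column grouped in 4s = 1000 1001 1001 1001 = 0x8999
Convert to decimal digit by digit (value = value*16 + digit):
  8 -> 8
  8*16 + 9 = 137
  137*16 + 9 = 2201
  2201*16 + 9 = 35225
Decimal = 35225

35225


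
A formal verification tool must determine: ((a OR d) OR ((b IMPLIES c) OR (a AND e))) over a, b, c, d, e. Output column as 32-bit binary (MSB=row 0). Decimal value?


Formula: ((a OR d) OR ((b IMPLIES c) OR (a AND e))) over a, b, c, d, e (32 rows)
Evaluate each row (bits = a,b,c,d,e, MSB first):
  row 0 [00000]: ((0 OR 0) OR ((0 IMPLIES 0) OR (0 AND 0))) -> 1
  row 1 [00001]: ((0 OR 0) OR ((0 IMPLIES 0) OR (0 AND 1))) -> 1
  row 2 [00010]: ((0 OR 1) OR ((0 IMPLIES 0) OR (0 AND 0))) -> 1
  row 3 [00011]: ((0 OR 1) OR ((0 IMPLIES 0) OR (0 AND 1))) -> 1
  row 4 [00100]: ((0 OR 0) OR ((0 IMPLIES 1) OR (0 AND 0))) -> 1
  row 5 [00101]: ((0 OR 0) OR ((0 IMPLIES 1) OR (0 AND 1))) -> 1
  row 6 [00110]: ((0 OR 1) OR ((0 IMPLIES 1) OR (0 AND 0))) -> 1
  row 7 [00111]: ((0 OR 1) OR ((0 IMPLIES 1) OR (0 AND 1))) -> 1
  row 8 [01000]: ((0 OR 0) OR ((1 IMPLIES 0) OR (0 AND 0))) -> 0
  row 9 [01001]: ((0 OR 0) OR ((1 IMPLIES 0) OR (0 AND 1))) -> 0
  row 10 [01010]: ((0 OR 1) OR ((1 IMPLIES 0) OR (0 AND 0))) -> 1
  row 11 [01011]: ((0 OR 1) OR ((1 IMPLIES 0) OR (0 AND 1))) -> 1
  row 12 [01100]: ((0 OR 0) OR ((1 IMPLIES 1) OR (0 AND 0))) -> 1
  row 13 [01101]: ((0 OR 0) OR ((1 IMPLIES 1) OR (0 AND 1))) -> 1
  row 14 [01110]: ((0 OR 1) OR ((1 IMPLIES 1) OR (0 AND 0))) -> 1
  row 15 [01111]: ((0 OR 1) OR ((1 IMPLIES 1) OR (0 AND 1))) -> 1
  row 16 [10000]: ((1 OR 0) OR ((0 IMPLIES 0) OR (1 AND 0))) -> 1
  row 17 [10001]: ((1 OR 0) OR ((0 IMPLIES 0) OR (1 AND 1))) -> 1
  row 18 [10010]: ((1 OR 1) OR ((0 IMPLIES 0) OR (1 AND 0))) -> 1
  row 19 [10011]: ((1 OR 1) OR ((0 IMPLIES 0) OR (1 AND 1))) -> 1
  row 20 [10100]: ((1 OR 0) OR ((0 IMPLIES 1) OR (1 AND 0))) -> 1
  row 21 [10101]: ((1 OR 0) OR ((0 IMPLIES 1) OR (1 AND 1))) -> 1
  row 22 [10110]: ((1 OR 1) OR ((0 IMPLIES 1) OR (1 AND 0))) -> 1
  row 23 [10111]: ((1 OR 1) OR ((0 IMPLIES 1) OR (1 AND 1))) -> 1
  row 24 [11000]: ((1 OR 0) OR ((1 IMPLIES 0) OR (1 AND 0))) -> 1
  row 25 [11001]: ((1 OR 0) OR ((1 IMPLIES 0) OR (1 AND 1))) -> 1
  row 26 [11010]: ((1 OR 1) OR ((1 IMPLIES 0) OR (1 AND 0))) -> 1
  row 27 [11011]: ((1 OR 1) OR ((1 IMPLIES 0) OR (1 AND 1))) -> 1
  row 28 [11100]: ((1 OR 0) OR ((1 IMPLIES 1) OR (1 AND 0))) -> 1
  row 29 [11101]: ((1 OR 0) OR ((1 IMPLIES 1) OR (1 AND 1))) -> 1
  row 30 [11110]: ((1 OR 1) OR ((1 IMPLIES 1) OR (1 AND 0))) -> 1
  row 31 [11111]: ((1 OR 1) OR ((1 IMPLIES 1) OR (1 AND 1))) -> 1
Full result column, 4 rows per line (a,b,c fixed per line; d,e runs 00..11 left to right):
  rows 0-3 [a,b,c=000]: 1111  = hex F
  rows 4-7 [a,b,c=001]: 1111  = hex F
  rows 8-11 [a,b,c=010]: 0011  = hex 3
  rows 12-15 [a,b,c=011]: 1111  = hex F
  rows 16-19 [a,b,c=100]: 1111  = hex F
  rows 20-23 [a,b,c=101]: 1111  = hex F
  rows 24-27 [a,b,c=110]: 1111  = hex F
  rows 28-31 [a,b,c=111]: 1111  = hex F
Output column (row 0 .. row 31) = 11111111001111111111111111111111
Output column grouped in 4s = 1111 1111 0011 1111 1111 1111 1111 1111 = 0xFF3FFFFF
Convert to decimal digit by digit (value = value*16 + digit):
  F -> 15
  15*16 + 15 (F) = 255
  255*16 + 3 = 4083
  4083*16 + 15 (F) = 65343
  65343*16 + 15 (F) = 1045503
  1045503*16 + 15 (F) = 16728063
  16728063*16 + 15 (F) = 267649023
  267649023*16 + 15 (F) = 4282384383
Decimal = 4282384383

4282384383


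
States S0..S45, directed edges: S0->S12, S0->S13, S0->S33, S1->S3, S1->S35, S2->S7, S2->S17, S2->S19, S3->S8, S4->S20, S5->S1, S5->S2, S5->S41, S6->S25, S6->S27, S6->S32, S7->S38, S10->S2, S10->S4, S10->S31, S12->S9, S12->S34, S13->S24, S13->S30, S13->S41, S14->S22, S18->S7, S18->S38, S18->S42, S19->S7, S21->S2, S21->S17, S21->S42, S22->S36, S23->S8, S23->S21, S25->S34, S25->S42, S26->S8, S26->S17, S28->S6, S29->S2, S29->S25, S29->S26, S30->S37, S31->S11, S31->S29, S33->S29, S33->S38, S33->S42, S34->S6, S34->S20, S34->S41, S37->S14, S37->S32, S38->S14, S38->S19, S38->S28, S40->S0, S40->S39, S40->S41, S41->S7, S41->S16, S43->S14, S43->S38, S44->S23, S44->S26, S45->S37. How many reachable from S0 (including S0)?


BFS from S0:
  layer 0: {S0}
  layer 1: {S12, S13, S33}
  layer 2: {S9, S24, S29, S30, S34, S38, S41, S42}
  layer 3: {S2, S6, S7, S14, S16, S19, S20, S25, S26, S28, S37}
  layer 4: {S8, S17, S22, S27, S32}
  layer 5: {S36}
Reachable set: {S0, S2, S6, S7, S8, S9, S12, S13, S14, S16, S17, S19, S20, S22, S24, S25, S26, S27, S28, S29, S30, S32, S33, S34, S36, S37, S38, S41, S42}
Count = 29

29


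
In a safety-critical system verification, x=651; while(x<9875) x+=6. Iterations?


Step 1: x goes from 651 toward 9875 by 6; the body runs while x<9875, so iterations = ceil((bound-start)/step)
Step 2: Distance=9224
Step 3: ceil(9224/6)=1538

1538


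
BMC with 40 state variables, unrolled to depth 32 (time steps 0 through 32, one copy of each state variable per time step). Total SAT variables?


BMC unrolls to depth k, creating one copy of each state var for steps 0..k.
Step count = 32 + 1 = 33 (steps 0 through 32)
Vars per step = 40
Total = 40 * 33 = 1320

1320


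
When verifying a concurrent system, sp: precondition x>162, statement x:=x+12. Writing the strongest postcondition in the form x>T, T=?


Formula: sp(P, x:=E) = exists old_x. (x = E[old_x/x]) AND P[old_x/x] (old_x is the value of x before the assignment; eliminate old_x by solving x = E[old_x/x] for old_x)
Step 1: Precondition P: x>162, i.e. old_x > 162
Step 2: Assignment gives x = old_x + 12, so old_x = x - 12
Step 3: Substitute into P: x - 12 > 162
Step 4: Simplify: x > 162+12 = 174

174


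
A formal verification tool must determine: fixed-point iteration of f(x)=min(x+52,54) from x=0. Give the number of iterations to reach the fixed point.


Step 1: x=0, cap=54, increment=52
Step 2: x grows by 52 each step until capped at 54; fixed point is x=54
Step 3: iterations = ceil(54/52) = 2

2


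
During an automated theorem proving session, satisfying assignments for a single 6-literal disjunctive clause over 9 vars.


Step 1: Total=2^9=512
Step 2: Unsat when all 6 false: 2^3=8
Step 3: Sat=512-8=504

504


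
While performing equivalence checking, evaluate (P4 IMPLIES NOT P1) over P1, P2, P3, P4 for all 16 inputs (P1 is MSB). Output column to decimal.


Formula: (P4 IMPLIES NOT P1) over P1, P2, P3, P4 (16 rows)
Evaluate each row (bits = P1,P2,P3,P4, MSB first):
  row 0 [0000]: (0 IMPLIES NOT 0) -> 1
  row 1 [0001]: (1 IMPLIES NOT 0) -> 1
  row 2 [0010]: (0 IMPLIES NOT 0) -> 1
  row 3 [0011]: (1 IMPLIES NOT 0) -> 1
  row 4 [0100]: (0 IMPLIES NOT 0) -> 1
  row 5 [0101]: (1 IMPLIES NOT 0) -> 1
  row 6 [0110]: (0 IMPLIES NOT 0) -> 1
  row 7 [0111]: (1 IMPLIES NOT 0) -> 1
  row 8 [1000]: (0 IMPLIES NOT 1) -> 1
  row 9 [1001]: (1 IMPLIES NOT 1) -> 0
  row 10 [1010]: (0 IMPLIES NOT 1) -> 1
  row 11 [1011]: (1 IMPLIES NOT 1) -> 0
  row 12 [1100]: (0 IMPLIES NOT 1) -> 1
  row 13 [1101]: (1 IMPLIES NOT 1) -> 0
  row 14 [1110]: (0 IMPLIES NOT 1) -> 1
  row 15 [1111]: (1 IMPLIES NOT 1) -> 0
Full result column, 4 rows per line (P1,P2 fixed per line; P3,P4 runs 00..11 left to right):
  rows 0-3 [P1,P2=00]: 1111  = hex F
  rows 4-7 [P1,P2=01]: 1111  = hex F
  rows 8-11 [P1,P2=10]: 1010  = hex A
  rows 12-15 [P1,P2=11]: 1010  = hex A
Output column (row 0 .. row 15) = 1111111110101010
Output column grouped in 4s = 1111 1111 1010 1010 = 0xFFAA
Convert to decimal digit by digit (value = value*16 + digit):
  F -> 15
  15*16 + 15 (F) = 255
  255*16 + 10 (A) = 4090
  4090*16 + 10 (A) = 65450
Decimal = 65450

65450


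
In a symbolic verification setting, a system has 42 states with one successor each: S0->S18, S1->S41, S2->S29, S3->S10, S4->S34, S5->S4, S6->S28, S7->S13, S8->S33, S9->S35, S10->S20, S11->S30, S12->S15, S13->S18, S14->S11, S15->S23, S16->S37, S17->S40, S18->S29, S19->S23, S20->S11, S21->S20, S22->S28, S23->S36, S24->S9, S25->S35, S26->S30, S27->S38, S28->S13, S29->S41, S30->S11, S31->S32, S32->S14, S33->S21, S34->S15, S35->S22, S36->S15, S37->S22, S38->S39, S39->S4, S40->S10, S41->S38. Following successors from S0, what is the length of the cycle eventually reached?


Trace from S0 until a state repeats:
  S0 -> S18 -> S29 -> S41 -> S38 -> S39 -> S4 -> S34 -> S15 -> S23 -> S36 -> S15
S15 first seen at step 8, revisited at step 11.
Cycle length = 11 - 8 = 3

3


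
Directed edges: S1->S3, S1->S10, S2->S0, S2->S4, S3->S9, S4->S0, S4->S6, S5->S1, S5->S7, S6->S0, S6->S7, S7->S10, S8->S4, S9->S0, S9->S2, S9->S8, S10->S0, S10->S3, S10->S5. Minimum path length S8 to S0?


BFS layer-by-layer from S8:
  dist 0: {S8}
  dist 1: {S4}
  dist 2: {S0, S6}
  -> S0 reached at distance 2
Shortest path length = 2

2


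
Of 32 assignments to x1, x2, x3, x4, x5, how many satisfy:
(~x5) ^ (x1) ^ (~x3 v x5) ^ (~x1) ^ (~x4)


CNF with 5 clauses over 5 vars (32 assignments).
An assignment satisfies CNF iff every clause has >=1 true literal.
Check each row (bits = x1,x2,x3,x4,x5; clause T/F shown):
  row 0 [00000]: clauses=TFTTT -> 0
  row 1 [00001]: clauses=FFTTT -> 0
  row 2 [00010]: clauses=TFTTF -> 0
  row 3 [00011]: clauses=FFTTF -> 0
  row 4 [00100]: clauses=TFFTT -> 0
  row 5 [00101]: clauses=FFTTT -> 0
  row 6 [00110]: clauses=TFFTF -> 0
  row 7 [00111]: clauses=FFTTF -> 0
  row 8 [01000]: clauses=TFTTT -> 0
  row 9 [01001]: clauses=FFTTT -> 0
  row 10 [01010]: clauses=TFTTF -> 0
  row 11 [01011]: clauses=FFTTF -> 0
  row 12 [01100]: clauses=TFFTT -> 0
  row 13 [01101]: clauses=FFTTT -> 0
  row 14 [01110]: clauses=TFFTF -> 0
  row 15 [01111]: clauses=FFTTF -> 0
  row 16 [10000]: clauses=TTTFT -> 0
  row 17 [10001]: clauses=FTTFT -> 0
  row 18 [10010]: clauses=TTTFF -> 0
  row 19 [10011]: clauses=FTTFF -> 0
  row 20 [10100]: clauses=TTFFT -> 0
  row 21 [10101]: clauses=FTTFT -> 0
  row 22 [10110]: clauses=TTFFF -> 0
  row 23 [10111]: clauses=FTTFF -> 0
  row 24 [11000]: clauses=TTTFT -> 0
  row 25 [11001]: clauses=FTTFT -> 0
  row 26 [11010]: clauses=TTTFF -> 0
  row 27 [11011]: clauses=FTTFF -> 0
  row 28 [11100]: clauses=TTFFT -> 0
  row 29 [11101]: clauses=FTTFT -> 0
  row 30 [11110]: clauses=TTFFF -> 0
  row 31 [11111]: clauses=FTTFF -> 0
Full result column, 8 rows per line (x1,x2 fixed per line; x3,x4,x5 runs 000..111 left to right):
  rows 0-7 [x1,x2=00]: 00000000  (ones: 0)
  rows 8-15 [x1,x2=01]: 00000000  (ones: 0)
  rows 16-23 [x1,x2=10]: 00000000  (ones: 0)
  rows 24-31 [x1,x2=11]: 00000000  (ones: 0)
Satisfying assignments = 0+0+0+0 = 0

0


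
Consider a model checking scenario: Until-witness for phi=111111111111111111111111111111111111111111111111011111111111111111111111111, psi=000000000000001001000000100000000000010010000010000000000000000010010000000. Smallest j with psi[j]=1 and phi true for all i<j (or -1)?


(phi U psi) at 0: need smallest j with psi[j]=1 and phi[i]=1 for all i in [0,j).
Scan from step 0:
  step 0: phi=1, psi=0 -> continue
  step 1: phi=1, psi=0 -> continue
  step 2: phi=1, psi=0 -> continue
  step 3: phi=1, psi=0 -> continue
  step 14: psi=1 and phi held for [0,14) -> witness found
Witness step = 14

14


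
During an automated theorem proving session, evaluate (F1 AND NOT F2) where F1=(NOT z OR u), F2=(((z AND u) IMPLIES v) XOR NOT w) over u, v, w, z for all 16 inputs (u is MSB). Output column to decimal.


F1 = (NOT z OR u)
F2 = (((z AND u) IMPLIES v) XOR NOT w)
Counterexample to F1=>F2 is where F1=1 and F2=0.
Evaluate each row (bits = u,v,w,z, MSB first):
  row 0 [0000]: F1=1 F2=0 -> F1&~F2 -> 1
  row 1 [0001]: F1=0 F2=0 -> F1&~F2 -> 0
  row 2 [0010]: F1=1 F2=1 -> F1&~F2 -> 0
  row 3 [0011]: F1=0 F2=1 -> F1&~F2 -> 0
  row 4 [0100]: F1=1 F2=0 -> F1&~F2 -> 1
  row 5 [0101]: F1=0 F2=0 -> F1&~F2 -> 0
  row 6 [0110]: F1=1 F2=1 -> F1&~F2 -> 0
  row 7 [0111]: F1=0 F2=1 -> F1&~F2 -> 0
  row 8 [1000]: F1=1 F2=0 -> F1&~F2 -> 1
  row 9 [1001]: F1=1 F2=1 -> F1&~F2 -> 0
  row 10 [1010]: F1=1 F2=1 -> F1&~F2 -> 0
  row 11 [1011]: F1=1 F2=0 -> F1&~F2 -> 1
  row 12 [1100]: F1=1 F2=0 -> F1&~F2 -> 1
  row 13 [1101]: F1=1 F2=0 -> F1&~F2 -> 1
  row 14 [1110]: F1=1 F2=1 -> F1&~F2 -> 0
  row 15 [1111]: F1=1 F2=1 -> F1&~F2 -> 0
Full result column, 4 rows per line (u,v fixed per line; w,z runs 00..11 left to right):
  rows 0-3 [u,v=00]: 1000  = hex 8
  rows 4-7 [u,v=01]: 1000  = hex 8
  rows 8-11 [u,v=10]: 1001  = hex 9
  rows 12-15 [u,v=11]: 1100  = hex C
Counterexample vector (row 0 .. row 15) = 1000100010011100
Output column grouped in 4s = 1000 1000 1001 1100 = 0x889C
Convert to decimal digit by digit (value = value*16 + digit):
  8 -> 8
  8*16 + 8 = 136
  136*16 + 9 = 2185
  2185*16 + 12 (C) = 34972
Decimal = 34972

34972


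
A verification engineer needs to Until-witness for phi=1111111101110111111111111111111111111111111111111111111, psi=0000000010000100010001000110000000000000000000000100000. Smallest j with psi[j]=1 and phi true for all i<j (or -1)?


(phi U psi) at 0: need smallest j with psi[j]=1 and phi[i]=1 for all i in [0,j).
Scan from step 0:
  step 0: phi=1, psi=0 -> continue
  step 1: phi=1, psi=0 -> continue
  step 2: phi=1, psi=0 -> continue
  step 3: phi=1, psi=0 -> continue
  step 8: psi=1 and phi held for [0,8) -> witness found
Witness step = 8

8


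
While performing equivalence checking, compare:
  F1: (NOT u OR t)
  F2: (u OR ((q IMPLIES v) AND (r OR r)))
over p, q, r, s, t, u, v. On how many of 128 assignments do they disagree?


F1 = (NOT u OR t)
F2 = (u OR ((q IMPLIES v) AND (r OR r)))
Evaluate both on each of 128 rows (bits = p,q,r,s,t,u,v):
  row 0 [0000000]: F1=1 F2=0 (differ) -> 1
  row 1 [0000001]: F1=1 F2=0 (differ) -> 1
  row 2 [0000010]: F1=0 F2=1 (differ) -> 1
  row 3 [0000011]: F1=0 F2=1 (differ) -> 1
  row 4 [0000100]: F1=1 F2=0 (differ) -> 1
  (every remaining row is evaluated the same way; all 128 results are listed next)
Full result column, 8 rows per line (p,q,r,s fixed per line; t,u,v runs 000..111 left to right):
  rows 0-7 [p,q,r,s=0000]: 11111100  (ones: 6)
  rows 8-15 [p,q,r,s=0001]: 11111100  (ones: 6)
  rows 16-23 [p,q,r,s=0010]: 00110000  (ones: 2)
  rows 24-31 [p,q,r,s=0011]: 00110000  (ones: 2)
  rows 32-39 [p,q,r,s=0100]: 11111100  (ones: 6)
  rows 40-47 [p,q,r,s=0101]: 11111100  (ones: 6)
  rows 48-55 [p,q,r,s=0110]: 10111000  (ones: 4)
  rows 56-63 [p,q,r,s=0111]: 10111000  (ones: 4)
  rows 64-71 [p,q,r,s=1000]: 11111100  (ones: 6)
  rows 72-79 [p,q,r,s=1001]: 11111100  (ones: 6)
  rows 80-87 [p,q,r,s=1010]: 00110000  (ones: 2)
  rows 88-95 [p,q,r,s=1011]: 00110000  (ones: 2)
  rows 96-103 [p,q,r,s=1100]: 11111100  (ones: 6)
  rows 104-111 [p,q,r,s=1101]: 11111100  (ones: 6)
  rows 112-119 [p,q,r,s=1110]: 10111000  (ones: 4)
  rows 120-127 [p,q,r,s=1111]: 10111000  (ones: 4)
Disagreements = 6+6+2+2+6+6+4+4+6+6+2+2+6+6+4+4 = 72

72


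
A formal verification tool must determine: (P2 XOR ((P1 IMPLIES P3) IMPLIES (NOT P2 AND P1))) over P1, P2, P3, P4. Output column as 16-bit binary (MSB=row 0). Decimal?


Formula: (P2 XOR ((P1 IMPLIES P3) IMPLIES (NOT P2 AND P1))) over P1, P2, P3, P4 (16 rows)
Evaluate each row (bits = P1,P2,P3,P4, MSB first):
  row 0 [0000]: (0 XOR ((0 IMPLIES 0) IMPLIES (NOT 0 AND 0))) -> 0
  row 1 [0001]: (0 XOR ((0 IMPLIES 0) IMPLIES (NOT 0 AND 0))) -> 0
  row 2 [0010]: (0 XOR ((0 IMPLIES 1) IMPLIES (NOT 0 AND 0))) -> 0
  row 3 [0011]: (0 XOR ((0 IMPLIES 1) IMPLIES (NOT 0 AND 0))) -> 0
  row 4 [0100]: (1 XOR ((0 IMPLIES 0) IMPLIES (NOT 1 AND 0))) -> 1
  row 5 [0101]: (1 XOR ((0 IMPLIES 0) IMPLIES (NOT 1 AND 0))) -> 1
  row 6 [0110]: (1 XOR ((0 IMPLIES 1) IMPLIES (NOT 1 AND 0))) -> 1
  row 7 [0111]: (1 XOR ((0 IMPLIES 1) IMPLIES (NOT 1 AND 0))) -> 1
  row 8 [1000]: (0 XOR ((1 IMPLIES 0) IMPLIES (NOT 0 AND 1))) -> 1
  row 9 [1001]: (0 XOR ((1 IMPLIES 0) IMPLIES (NOT 0 AND 1))) -> 1
  row 10 [1010]: (0 XOR ((1 IMPLIES 1) IMPLIES (NOT 0 AND 1))) -> 1
  row 11 [1011]: (0 XOR ((1 IMPLIES 1) IMPLIES (NOT 0 AND 1))) -> 1
  row 12 [1100]: (1 XOR ((1 IMPLIES 0) IMPLIES (NOT 1 AND 1))) -> 0
  row 13 [1101]: (1 XOR ((1 IMPLIES 0) IMPLIES (NOT 1 AND 1))) -> 0
  row 14 [1110]: (1 XOR ((1 IMPLIES 1) IMPLIES (NOT 1 AND 1))) -> 1
  row 15 [1111]: (1 XOR ((1 IMPLIES 1) IMPLIES (NOT 1 AND 1))) -> 1
Full result column, 4 rows per line (P1,P2 fixed per line; P3,P4 runs 00..11 left to right):
  rows 0-3 [P1,P2=00]: 0000  = hex 0
  rows 4-7 [P1,P2=01]: 1111  = hex F
  rows 8-11 [P1,P2=10]: 1111  = hex F
  rows 12-15 [P1,P2=11]: 0011  = hex 3
Output column (row 0 .. row 15) = 0000111111110011
Output column grouped in 4s = 0000 1111 1111 0011 = 0x0FF3
Convert to decimal digit by digit (value = value*16 + digit):
  0 -> 0
  0*16 + 15 (F) = 15
  15*16 + 15 (F) = 255
  255*16 + 3 = 4083
Decimal = 4083

4083


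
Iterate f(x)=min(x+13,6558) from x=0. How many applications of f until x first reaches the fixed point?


Step 1: x=0, cap=6558, increment=13
Step 2: x grows by 13 each step until capped at 6558; fixed point is x=6558
Step 3: iterations = ceil(6558/13) = 505

505


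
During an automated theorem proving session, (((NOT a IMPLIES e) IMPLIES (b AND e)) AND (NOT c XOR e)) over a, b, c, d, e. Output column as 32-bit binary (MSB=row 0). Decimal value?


Formula: (((NOT a IMPLIES e) IMPLIES (b AND e)) AND (NOT c XOR e)) over a, b, c, d, e (32 rows)
Evaluate each row (bits = a,b,c,d,e, MSB first):
  row 0 [00000]: (((NOT 0 IMPLIES 0) IMPLIES (0 AND 0)) AND (NOT 0 XOR 0)) -> 1
  row 1 [00001]: (((NOT 0 IMPLIES 1) IMPLIES (0 AND 1)) AND (NOT 0 XOR 1)) -> 0
  row 2 [00010]: (((NOT 0 IMPLIES 0) IMPLIES (0 AND 0)) AND (NOT 0 XOR 0)) -> 1
  row 3 [00011]: (((NOT 0 IMPLIES 1) IMPLIES (0 AND 1)) AND (NOT 0 XOR 1)) -> 0
  row 4 [00100]: (((NOT 0 IMPLIES 0) IMPLIES (0 AND 0)) AND (NOT 1 XOR 0)) -> 0
  row 5 [00101]: (((NOT 0 IMPLIES 1) IMPLIES (0 AND 1)) AND (NOT 1 XOR 1)) -> 0
  row 6 [00110]: (((NOT 0 IMPLIES 0) IMPLIES (0 AND 0)) AND (NOT 1 XOR 0)) -> 0
  row 7 [00111]: (((NOT 0 IMPLIES 1) IMPLIES (0 AND 1)) AND (NOT 1 XOR 1)) -> 0
  row 8 [01000]: (((NOT 0 IMPLIES 0) IMPLIES (1 AND 0)) AND (NOT 0 XOR 0)) -> 1
  row 9 [01001]: (((NOT 0 IMPLIES 1) IMPLIES (1 AND 1)) AND (NOT 0 XOR 1)) -> 0
  row 10 [01010]: (((NOT 0 IMPLIES 0) IMPLIES (1 AND 0)) AND (NOT 0 XOR 0)) -> 1
  row 11 [01011]: (((NOT 0 IMPLIES 1) IMPLIES (1 AND 1)) AND (NOT 0 XOR 1)) -> 0
  row 12 [01100]: (((NOT 0 IMPLIES 0) IMPLIES (1 AND 0)) AND (NOT 1 XOR 0)) -> 0
  row 13 [01101]: (((NOT 0 IMPLIES 1) IMPLIES (1 AND 1)) AND (NOT 1 XOR 1)) -> 1
  row 14 [01110]: (((NOT 0 IMPLIES 0) IMPLIES (1 AND 0)) AND (NOT 1 XOR 0)) -> 0
  row 15 [01111]: (((NOT 0 IMPLIES 1) IMPLIES (1 AND 1)) AND (NOT 1 XOR 1)) -> 1
  row 16 [10000]: (((NOT 1 IMPLIES 0) IMPLIES (0 AND 0)) AND (NOT 0 XOR 0)) -> 0
  row 17 [10001]: (((NOT 1 IMPLIES 1) IMPLIES (0 AND 1)) AND (NOT 0 XOR 1)) -> 0
  row 18 [10010]: (((NOT 1 IMPLIES 0) IMPLIES (0 AND 0)) AND (NOT 0 XOR 0)) -> 0
  row 19 [10011]: (((NOT 1 IMPLIES 1) IMPLIES (0 AND 1)) AND (NOT 0 XOR 1)) -> 0
  row 20 [10100]: (((NOT 1 IMPLIES 0) IMPLIES (0 AND 0)) AND (NOT 1 XOR 0)) -> 0
  row 21 [10101]: (((NOT 1 IMPLIES 1) IMPLIES (0 AND 1)) AND (NOT 1 XOR 1)) -> 0
  row 22 [10110]: (((NOT 1 IMPLIES 0) IMPLIES (0 AND 0)) AND (NOT 1 XOR 0)) -> 0
  row 23 [10111]: (((NOT 1 IMPLIES 1) IMPLIES (0 AND 1)) AND (NOT 1 XOR 1)) -> 0
  row 24 [11000]: (((NOT 1 IMPLIES 0) IMPLIES (1 AND 0)) AND (NOT 0 XOR 0)) -> 0
  row 25 [11001]: (((NOT 1 IMPLIES 1) IMPLIES (1 AND 1)) AND (NOT 0 XOR 1)) -> 0
  row 26 [11010]: (((NOT 1 IMPLIES 0) IMPLIES (1 AND 0)) AND (NOT 0 XOR 0)) -> 0
  row 27 [11011]: (((NOT 1 IMPLIES 1) IMPLIES (1 AND 1)) AND (NOT 0 XOR 1)) -> 0
  row 28 [11100]: (((NOT 1 IMPLIES 0) IMPLIES (1 AND 0)) AND (NOT 1 XOR 0)) -> 0
  row 29 [11101]: (((NOT 1 IMPLIES 1) IMPLIES (1 AND 1)) AND (NOT 1 XOR 1)) -> 1
  row 30 [11110]: (((NOT 1 IMPLIES 0) IMPLIES (1 AND 0)) AND (NOT 1 XOR 0)) -> 0
  row 31 [11111]: (((NOT 1 IMPLIES 1) IMPLIES (1 AND 1)) AND (NOT 1 XOR 1)) -> 1
Full result column, 4 rows per line (a,b,c fixed per line; d,e runs 00..11 left to right):
  rows 0-3 [a,b,c=000]: 1010  = hex A
  rows 4-7 [a,b,c=001]: 0000  = hex 0
  rows 8-11 [a,b,c=010]: 1010  = hex A
  rows 12-15 [a,b,c=011]: 0101  = hex 5
  rows 16-19 [a,b,c=100]: 0000  = hex 0
  rows 20-23 [a,b,c=101]: 0000  = hex 0
  rows 24-27 [a,b,c=110]: 0000  = hex 0
  rows 28-31 [a,b,c=111]: 0101  = hex 5
Output column (row 0 .. row 31) = 10100000101001010000000000000101
Output column grouped in 4s = 1010 0000 1010 0101 0000 0000 0000 0101 = 0xA0A50005
Convert to decimal digit by digit (value = value*16 + digit):
  A -> 10
  10*16 + 0 = 160
  160*16 + 10 (A) = 2570
  2570*16 + 5 = 41125
  41125*16 + 0 = 658000
  658000*16 + 0 = 10528000
  10528000*16 + 0 = 168448000
  168448000*16 + 5 = 2695168005
Decimal = 2695168005

2695168005


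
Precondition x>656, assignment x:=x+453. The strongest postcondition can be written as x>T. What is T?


Formula: sp(P, x:=E) = exists old_x. (x = E[old_x/x]) AND P[old_x/x] (old_x is the value of x before the assignment; eliminate old_x by solving x = E[old_x/x] for old_x)
Step 1: Precondition P: x>656, i.e. old_x > 656
Step 2: Assignment gives x = old_x + 453, so old_x = x - 453
Step 3: Substitute into P: x - 453 > 656
Step 4: Simplify: x > 656+453 = 1109

1109


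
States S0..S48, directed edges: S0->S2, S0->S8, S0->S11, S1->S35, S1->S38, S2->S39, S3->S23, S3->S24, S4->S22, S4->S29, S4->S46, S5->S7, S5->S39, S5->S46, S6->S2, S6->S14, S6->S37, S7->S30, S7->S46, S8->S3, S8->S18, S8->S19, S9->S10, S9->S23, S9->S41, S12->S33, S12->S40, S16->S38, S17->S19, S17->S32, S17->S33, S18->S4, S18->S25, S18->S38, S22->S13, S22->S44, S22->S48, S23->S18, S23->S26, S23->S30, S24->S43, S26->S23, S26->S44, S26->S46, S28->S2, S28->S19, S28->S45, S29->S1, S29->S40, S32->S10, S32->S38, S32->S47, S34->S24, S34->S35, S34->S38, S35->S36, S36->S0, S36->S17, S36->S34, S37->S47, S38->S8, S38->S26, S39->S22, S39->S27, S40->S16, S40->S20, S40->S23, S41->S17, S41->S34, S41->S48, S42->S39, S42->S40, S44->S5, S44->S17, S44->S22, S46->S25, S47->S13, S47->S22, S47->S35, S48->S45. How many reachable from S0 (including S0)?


BFS from S0:
  layer 0: {S0}
  layer 1: {S2, S8, S11}
  layer 2: {S3, S18, S19, S39}
  layer 3: {S4, S22, S23, S24, S25, S27, S38}
  layer 4: {S13, S26, S29, S30, S43, S44, S46, S48}
  layer 5: {S1, S5, S17, S40, S45}
  layer 6: {S7, S16, S20, S32, S33, S35}
  layer 7: {S10, S36, S47}
  layer 8: {S34}
Reachable set: {S0, S1, S2, S3, S4, S5, S7, S8, S10, S11, S13, S16, S17, S18, S19, S20, S22, S23, S24, S25, S26, S27, S29, S30, S32, S33, S34, S35, S36, S38, S39, S40, S43, S44, S45, S46, S47, S48}
Count = 38

38


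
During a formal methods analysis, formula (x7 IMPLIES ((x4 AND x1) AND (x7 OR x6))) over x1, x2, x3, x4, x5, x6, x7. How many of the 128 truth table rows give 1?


Formula: (x7 IMPLIES ((x4 AND x1) AND (x7 OR x6))) over 7 vars (128 rows)
Evaluate each row (x1, x2, x3, x4, x5, x6, x7 as bits, MSB first):
  row 0 [0000000]: (0 IMPLIES ((0 AND 0) AND (0 OR 0))) -> 1
  row 1 [0000001]: (1 IMPLIES ((0 AND 0) AND (1 OR 0))) -> 0
  row 2 [0000010]: (0 IMPLIES ((0 AND 0) AND (0 OR 1))) -> 1
  row 3 [0000011]: (1 IMPLIES ((0 AND 0) AND (1 OR 1))) -> 0
  row 4 [0000100]: (0 IMPLIES ((0 AND 0) AND (0 OR 0))) -> 1
  (every remaining row is evaluated the same way; all 128 results are listed next)
Full result column, 8 rows per line (x1,x2,x3,x4 fixed per line; x5,x6,x7 runs 000..111 left to right):
  rows 0-7 [x1,x2,x3,x4=0000]: 10101010  (ones: 4)
  rows 8-15 [x1,x2,x3,x4=0001]: 10101010  (ones: 4)
  rows 16-23 [x1,x2,x3,x4=0010]: 10101010  (ones: 4)
  rows 24-31 [x1,x2,x3,x4=0011]: 10101010  (ones: 4)
  rows 32-39 [x1,x2,x3,x4=0100]: 10101010  (ones: 4)
  rows 40-47 [x1,x2,x3,x4=0101]: 10101010  (ones: 4)
  rows 48-55 [x1,x2,x3,x4=0110]: 10101010  (ones: 4)
  rows 56-63 [x1,x2,x3,x4=0111]: 10101010  (ones: 4)
  rows 64-71 [x1,x2,x3,x4=1000]: 10101010  (ones: 4)
  rows 72-79 [x1,x2,x3,x4=1001]: 11111111  (ones: 8)
  rows 80-87 [x1,x2,x3,x4=1010]: 10101010  (ones: 4)
  rows 88-95 [x1,x2,x3,x4=1011]: 11111111  (ones: 8)
  rows 96-103 [x1,x2,x3,x4=1100]: 10101010  (ones: 4)
  rows 104-111 [x1,x2,x3,x4=1101]: 11111111  (ones: 8)
  rows 112-119 [x1,x2,x3,x4=1110]: 10101010  (ones: 4)
  rows 120-127 [x1,x2,x3,x4=1111]: 11111111  (ones: 8)
Count of 1-rows = 4+4+4+4+4+4+4+4+4+8+4+8+4+8+4+8 = 80

80


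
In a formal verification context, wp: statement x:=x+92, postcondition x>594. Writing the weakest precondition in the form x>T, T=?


Formula: wp(x:=E, P) = P[E/x] (substitute E for x in postcondition)
Step 1: Postcondition: x>594
Step 2: Substitute x+92 for x: x+92>594
Step 3: Solve for x: x > 594-92 = 502

502


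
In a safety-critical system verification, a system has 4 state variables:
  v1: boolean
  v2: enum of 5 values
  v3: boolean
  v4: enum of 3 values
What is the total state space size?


State space = product of domain sizes of all variables.
Domain sizes:
  v1 (boolean): 2
  v2 (enum of 5 values): 5
  v3 (boolean): 2
  v4 (enum of 3 values): 3
Product = 2 * 5 * 2 * 3 = 60

60


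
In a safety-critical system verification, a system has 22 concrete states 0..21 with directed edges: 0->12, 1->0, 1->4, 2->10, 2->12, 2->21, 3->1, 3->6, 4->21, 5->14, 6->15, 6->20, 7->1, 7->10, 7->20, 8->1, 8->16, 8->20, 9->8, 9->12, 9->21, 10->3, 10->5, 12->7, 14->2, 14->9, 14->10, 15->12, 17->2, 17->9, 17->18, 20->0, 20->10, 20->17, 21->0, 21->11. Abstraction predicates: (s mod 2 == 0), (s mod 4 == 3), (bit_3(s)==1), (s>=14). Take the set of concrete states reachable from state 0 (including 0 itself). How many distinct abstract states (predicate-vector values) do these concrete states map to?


BFS from 0:
Concrete reachable: {0, 1, 2, 3, 4, 5, 6, 7, 8, 9, 10, 11, 12, 14, 15, 16, 17, 18, 20, 21}
Abstract via predicates (s mod 2 == 0), (s mod 4 == 3), (bit_3(s)==1), (s>=14):
  (0,0,0,0) <- {1, 5}
  (0,0,0,1) <- {17, 21}
  (0,0,1,0) <- {9}
  (0,1,0,0) <- {3, 7}
  (0,1,1,0) <- {11}
  (0,1,1,1) <- {15}
  (1,0,0,0) <- {0, 2, 4, 6}
  (1,0,0,1) <- {16, 18, 20}
  (1,0,1,0) <- {8, 10, 12}
  (1,0,1,1) <- {14}
Distinct abstract states = 10

10


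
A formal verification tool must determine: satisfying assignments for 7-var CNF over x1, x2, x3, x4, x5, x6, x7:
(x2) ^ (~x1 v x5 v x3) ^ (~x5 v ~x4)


CNF with 3 clauses over 7 vars (128 assignments).
An assignment satisfies CNF iff every clause has >=1 true literal.
Check each row (bits = x1,x2,x3,x4,x5,x6,x7; clause T/F shown):
  row 0 [0000000]: clauses=FTT -> 0
  row 1 [0000001]: clauses=FTT -> 0
  row 2 [0000010]: clauses=FTT -> 0
  row 3 [0000011]: clauses=FTT -> 0
  row 4 [0000100]: clauses=FTT -> 0
  (every remaining row is evaluated the same way; all 128 results are listed next)
Full result column, 8 rows per line (x1,x2,x3,x4 fixed per line; x5,x6,x7 runs 000..111 left to right):
  rows 0-7 [x1,x2,x3,x4=0000]: 00000000  (ones: 0)
  rows 8-15 [x1,x2,x3,x4=0001]: 00000000  (ones: 0)
  rows 16-23 [x1,x2,x3,x4=0010]: 00000000  (ones: 0)
  rows 24-31 [x1,x2,x3,x4=0011]: 00000000  (ones: 0)
  rows 32-39 [x1,x2,x3,x4=0100]: 11111111  (ones: 8)
  rows 40-47 [x1,x2,x3,x4=0101]: 11110000  (ones: 4)
  rows 48-55 [x1,x2,x3,x4=0110]: 11111111  (ones: 8)
  rows 56-63 [x1,x2,x3,x4=0111]: 11110000  (ones: 4)
  rows 64-71 [x1,x2,x3,x4=1000]: 00000000  (ones: 0)
  rows 72-79 [x1,x2,x3,x4=1001]: 00000000  (ones: 0)
  rows 80-87 [x1,x2,x3,x4=1010]: 00000000  (ones: 0)
  rows 88-95 [x1,x2,x3,x4=1011]: 00000000  (ones: 0)
  rows 96-103 [x1,x2,x3,x4=1100]: 00001111  (ones: 4)
  rows 104-111 [x1,x2,x3,x4=1101]: 00000000  (ones: 0)
  rows 112-119 [x1,x2,x3,x4=1110]: 11111111  (ones: 8)
  rows 120-127 [x1,x2,x3,x4=1111]: 11110000  (ones: 4)
Satisfying assignments = 0+0+0+0+8+4+8+4+0+0+0+0+4+0+8+4 = 40

40


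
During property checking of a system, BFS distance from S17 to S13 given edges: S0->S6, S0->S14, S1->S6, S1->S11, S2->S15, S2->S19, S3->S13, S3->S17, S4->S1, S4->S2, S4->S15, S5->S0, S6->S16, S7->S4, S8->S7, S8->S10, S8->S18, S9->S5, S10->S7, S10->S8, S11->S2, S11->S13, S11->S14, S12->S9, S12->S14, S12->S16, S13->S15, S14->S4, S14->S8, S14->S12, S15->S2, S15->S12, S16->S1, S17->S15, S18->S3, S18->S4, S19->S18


BFS layer-by-layer from S17:
  dist 0: {S17}
  dist 1: {S15}
  dist 2: {S2, S12}
  dist 3: {S9, S14, S16, S19}
  dist 4: {S1, S4, S5, S8, S18}
  dist 5: {S0, S3, S6, S7, S10, S11}
  dist 6: {S13}
  -> S13 reached at distance 6
Shortest path length = 6

6


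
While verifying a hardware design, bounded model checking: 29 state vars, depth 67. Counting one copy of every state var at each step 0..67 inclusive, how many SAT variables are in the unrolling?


BMC unrolls to depth k, creating one copy of each state var for steps 0..k.
Step count = 67 + 1 = 68 (steps 0 through 67)
Vars per step = 29
Total = 29 * 68 = 1972

1972


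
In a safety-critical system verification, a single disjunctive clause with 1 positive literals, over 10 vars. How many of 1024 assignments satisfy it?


Step 1: Total=2^10=1024
Step 2: Unsat when all 1 false: 2^9=512
Step 3: Sat=1024-512=512

512


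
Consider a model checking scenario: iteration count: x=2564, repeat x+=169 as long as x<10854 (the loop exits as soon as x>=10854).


Step 1: x goes from 2564 toward 10854 by 169; the body runs while x<10854, so iterations = ceil((bound-start)/step)
Step 2: Distance=8290
Step 3: ceil(8290/169)=50

50


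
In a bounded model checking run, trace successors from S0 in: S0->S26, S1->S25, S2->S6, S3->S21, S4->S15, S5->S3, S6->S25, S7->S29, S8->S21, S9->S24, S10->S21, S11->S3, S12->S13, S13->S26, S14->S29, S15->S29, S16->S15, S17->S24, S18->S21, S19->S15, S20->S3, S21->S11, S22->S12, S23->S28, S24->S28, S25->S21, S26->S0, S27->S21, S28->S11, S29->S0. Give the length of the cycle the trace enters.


Trace from S0 until a state repeats:
  S0 -> S26 -> S0
S0 first seen at step 0, revisited at step 2.
Cycle length = 2 - 0 = 2

2


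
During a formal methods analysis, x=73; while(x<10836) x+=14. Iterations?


Step 1: x goes from 73 toward 10836 by 14; the body runs while x<10836, so iterations = ceil((bound-start)/step)
Step 2: Distance=10763
Step 3: ceil(10763/14)=769

769


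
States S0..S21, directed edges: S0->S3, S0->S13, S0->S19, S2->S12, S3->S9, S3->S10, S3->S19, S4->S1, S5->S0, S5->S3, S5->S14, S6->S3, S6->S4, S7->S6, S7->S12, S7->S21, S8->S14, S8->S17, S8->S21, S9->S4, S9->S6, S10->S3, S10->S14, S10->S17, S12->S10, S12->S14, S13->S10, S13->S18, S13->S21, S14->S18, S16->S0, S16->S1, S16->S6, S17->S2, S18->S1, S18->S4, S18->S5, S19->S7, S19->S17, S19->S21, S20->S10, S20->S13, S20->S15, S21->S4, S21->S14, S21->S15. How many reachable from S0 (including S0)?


BFS from S0:
  layer 0: {S0}
  layer 1: {S3, S13, S19}
  layer 2: {S7, S9, S10, S17, S18, S21}
  layer 3: {S1, S2, S4, S5, S6, S12, S14, S15}
Reachable set: {S0, S1, S2, S3, S4, S5, S6, S7, S9, S10, S12, S13, S14, S15, S17, S18, S19, S21}
Count = 18

18


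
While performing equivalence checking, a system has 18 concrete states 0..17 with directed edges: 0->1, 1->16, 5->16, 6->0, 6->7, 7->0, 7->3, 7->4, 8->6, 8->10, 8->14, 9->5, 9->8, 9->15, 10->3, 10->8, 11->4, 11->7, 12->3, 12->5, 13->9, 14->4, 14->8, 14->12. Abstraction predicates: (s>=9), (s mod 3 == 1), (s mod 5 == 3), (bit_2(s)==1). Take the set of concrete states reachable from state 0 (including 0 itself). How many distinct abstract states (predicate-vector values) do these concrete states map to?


BFS from 0:
Concrete reachable: {0, 1, 16}
Abstract via predicates (s>=9), (s mod 3 == 1), (s mod 5 == 3), (bit_2(s)==1):
  (0,0,0,0) <- {0}
  (0,1,0,0) <- {1}
  (1,1,0,0) <- {16}
Distinct abstract states = 3

3


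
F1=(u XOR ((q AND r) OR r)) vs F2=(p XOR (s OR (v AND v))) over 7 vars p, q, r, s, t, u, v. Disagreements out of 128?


F1 = (u XOR ((q AND r) OR r))
F2 = (p XOR (s OR (v AND v)))
Evaluate both on each of 128 rows (bits = p,q,r,s,t,u,v):
  row 0 [0000000]: F1=0 F2=0 -> 0
  row 1 [0000001]: F1=0 F2=1 (differ) -> 1
  row 2 [0000010]: F1=1 F2=0 (differ) -> 1
  row 3 [0000011]: F1=1 F2=1 -> 0
  row 4 [0000100]: F1=0 F2=0 -> 0
  (every remaining row is evaluated the same way; all 128 results are listed next)
Full result column, 8 rows per line (p,q,r,s fixed per line; t,u,v runs 000..111 left to right):
  rows 0-7 [p,q,r,s=0000]: 01100110  (ones: 4)
  rows 8-15 [p,q,r,s=0001]: 11001100  (ones: 4)
  rows 16-23 [p,q,r,s=0010]: 10011001  (ones: 4)
  rows 24-31 [p,q,r,s=0011]: 00110011  (ones: 4)
  rows 32-39 [p,q,r,s=0100]: 01100110  (ones: 4)
  rows 40-47 [p,q,r,s=0101]: 11001100  (ones: 4)
  rows 48-55 [p,q,r,s=0110]: 10011001  (ones: 4)
  rows 56-63 [p,q,r,s=0111]: 00110011  (ones: 4)
  rows 64-71 [p,q,r,s=1000]: 10011001  (ones: 4)
  rows 72-79 [p,q,r,s=1001]: 00110011  (ones: 4)
  rows 80-87 [p,q,r,s=1010]: 01100110  (ones: 4)
  rows 88-95 [p,q,r,s=1011]: 11001100  (ones: 4)
  rows 96-103 [p,q,r,s=1100]: 10011001  (ones: 4)
  rows 104-111 [p,q,r,s=1101]: 00110011  (ones: 4)
  rows 112-119 [p,q,r,s=1110]: 01100110  (ones: 4)
  rows 120-127 [p,q,r,s=1111]: 11001100  (ones: 4)
Disagreements = 4+4+4+4+4+4+4+4+4+4+4+4+4+4+4+4 = 64

64


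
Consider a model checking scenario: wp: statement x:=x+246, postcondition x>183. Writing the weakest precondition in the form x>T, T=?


Formula: wp(x:=E, P) = P[E/x] (substitute E for x in postcondition)
Step 1: Postcondition: x>183
Step 2: Substitute x+246 for x: x+246>183
Step 3: Solve for x: x > 183-246 = -63

-63


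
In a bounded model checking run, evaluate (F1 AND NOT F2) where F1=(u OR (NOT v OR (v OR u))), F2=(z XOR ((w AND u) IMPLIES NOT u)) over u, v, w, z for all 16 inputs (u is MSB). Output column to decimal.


F1 = (u OR (NOT v OR (v OR u)))
F2 = (z XOR ((w AND u) IMPLIES NOT u))
Counterexample to F1=>F2 is where F1=1 and F2=0.
Evaluate each row (bits = u,v,w,z, MSB first):
  row 0 [0000]: F1=1 F2=1 -> F1&~F2 -> 0
  row 1 [0001]: F1=1 F2=0 -> F1&~F2 -> 1
  row 2 [0010]: F1=1 F2=1 -> F1&~F2 -> 0
  row 3 [0011]: F1=1 F2=0 -> F1&~F2 -> 1
  row 4 [0100]: F1=1 F2=1 -> F1&~F2 -> 0
  row 5 [0101]: F1=1 F2=0 -> F1&~F2 -> 1
  row 6 [0110]: F1=1 F2=1 -> F1&~F2 -> 0
  row 7 [0111]: F1=1 F2=0 -> F1&~F2 -> 1
  row 8 [1000]: F1=1 F2=1 -> F1&~F2 -> 0
  row 9 [1001]: F1=1 F2=0 -> F1&~F2 -> 1
  row 10 [1010]: F1=1 F2=0 -> F1&~F2 -> 1
  row 11 [1011]: F1=1 F2=1 -> F1&~F2 -> 0
  row 12 [1100]: F1=1 F2=1 -> F1&~F2 -> 0
  row 13 [1101]: F1=1 F2=0 -> F1&~F2 -> 1
  row 14 [1110]: F1=1 F2=0 -> F1&~F2 -> 1
  row 15 [1111]: F1=1 F2=1 -> F1&~F2 -> 0
Full result column, 4 rows per line (u,v fixed per line; w,z runs 00..11 left to right):
  rows 0-3 [u,v=00]: 0101  = hex 5
  rows 4-7 [u,v=01]: 0101  = hex 5
  rows 8-11 [u,v=10]: 0110  = hex 6
  rows 12-15 [u,v=11]: 0110  = hex 6
Counterexample vector (row 0 .. row 15) = 0101010101100110
Output column grouped in 4s = 0101 0101 0110 0110 = 0x5566
Convert to decimal digit by digit (value = value*16 + digit):
  5 -> 5
  5*16 + 5 = 85
  85*16 + 6 = 1366
  1366*16 + 6 = 21862
Decimal = 21862

21862


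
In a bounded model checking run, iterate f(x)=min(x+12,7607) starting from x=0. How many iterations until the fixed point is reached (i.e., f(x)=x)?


Step 1: x=0, cap=7607, increment=12
Step 2: x grows by 12 each step until capped at 7607; fixed point is x=7607
Step 3: iterations = ceil(7607/12) = 634

634


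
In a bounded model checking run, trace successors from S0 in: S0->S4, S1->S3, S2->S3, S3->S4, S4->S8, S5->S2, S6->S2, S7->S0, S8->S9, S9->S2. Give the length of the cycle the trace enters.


Trace from S0 until a state repeats:
  S0 -> S4 -> S8 -> S9 -> S2 -> S3 -> S4
S4 first seen at step 1, revisited at step 6.
Cycle length = 6 - 1 = 5

5


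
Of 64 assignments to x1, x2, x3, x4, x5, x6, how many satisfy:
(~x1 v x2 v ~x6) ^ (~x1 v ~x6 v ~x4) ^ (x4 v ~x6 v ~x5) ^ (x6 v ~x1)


CNF with 4 clauses over 6 vars (64 assignments).
An assignment satisfies CNF iff every clause has >=1 true literal.
Check each row (bits = x1,x2,x3,x4,x5,x6; clause T/F shown):
  row 0 [000000]: clauses=TTTT -> 1
  row 1 [000001]: clauses=TTTT -> 1
  row 2 [000010]: clauses=TTTT -> 1
  row 3 [000011]: clauses=TTFT -> 0
  row 4 [000100]: clauses=TTTT -> 1
  (every remaining row is evaluated the same way; all 64 results are listed next)
Full result column, 8 rows per line (x1,x2,x3 fixed per line; x4,x5,x6 runs 000..111 left to right):
  rows 0-7 [x1,x2,x3=000]: 11101111  (ones: 7)
  rows 8-15 [x1,x2,x3=001]: 11101111  (ones: 7)
  rows 16-23 [x1,x2,x3=010]: 11101111  (ones: 7)
  rows 24-31 [x1,x2,x3=011]: 11101111  (ones: 7)
  rows 32-39 [x1,x2,x3=100]: 00000000  (ones: 0)
  rows 40-47 [x1,x2,x3=101]: 00000000  (ones: 0)
  rows 48-55 [x1,x2,x3=110]: 01000000  (ones: 1)
  rows 56-63 [x1,x2,x3=111]: 01000000  (ones: 1)
Satisfying assignments = 7+7+7+7+0+0+1+1 = 30

30


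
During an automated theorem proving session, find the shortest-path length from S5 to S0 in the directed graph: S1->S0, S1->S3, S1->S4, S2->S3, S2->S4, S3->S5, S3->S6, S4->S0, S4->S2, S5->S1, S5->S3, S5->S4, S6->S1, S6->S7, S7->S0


BFS layer-by-layer from S5:
  dist 0: {S5}
  dist 1: {S1, S3, S4}
  dist 2: {S0, S2, S6}
  -> S0 reached at distance 2
Shortest path length = 2

2


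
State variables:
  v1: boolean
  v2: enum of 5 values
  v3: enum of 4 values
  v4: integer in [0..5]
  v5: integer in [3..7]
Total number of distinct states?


State space = product of domain sizes of all variables.
Domain sizes:
  v1 (boolean): 2
  v2 (enum of 5 values): 5
  v3 (enum of 4 values): 4
  v4 (integer in [0..5]): 6
  v5 (integer in [3..7]): 5
Product = 2 * 5 * 4 * 6 * 5 = 1200

1200


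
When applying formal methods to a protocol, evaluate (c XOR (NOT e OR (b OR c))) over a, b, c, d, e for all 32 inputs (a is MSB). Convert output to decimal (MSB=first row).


Formula: (c XOR (NOT e OR (b OR c))) over a, b, c, d, e (32 rows)
Evaluate each row (bits = a,b,c,d,e, MSB first):
  row 0 [00000]: (0 XOR (NOT 0 OR (0 OR 0))) -> 1
  row 1 [00001]: (0 XOR (NOT 1 OR (0 OR 0))) -> 0
  row 2 [00010]: (0 XOR (NOT 0 OR (0 OR 0))) -> 1
  row 3 [00011]: (0 XOR (NOT 1 OR (0 OR 0))) -> 0
  row 4 [00100]: (1 XOR (NOT 0 OR (0 OR 1))) -> 0
  row 5 [00101]: (1 XOR (NOT 1 OR (0 OR 1))) -> 0
  row 6 [00110]: (1 XOR (NOT 0 OR (0 OR 1))) -> 0
  row 7 [00111]: (1 XOR (NOT 1 OR (0 OR 1))) -> 0
  row 8 [01000]: (0 XOR (NOT 0 OR (1 OR 0))) -> 1
  row 9 [01001]: (0 XOR (NOT 1 OR (1 OR 0))) -> 1
  row 10 [01010]: (0 XOR (NOT 0 OR (1 OR 0))) -> 1
  row 11 [01011]: (0 XOR (NOT 1 OR (1 OR 0))) -> 1
  row 12 [01100]: (1 XOR (NOT 0 OR (1 OR 1))) -> 0
  row 13 [01101]: (1 XOR (NOT 1 OR (1 OR 1))) -> 0
  row 14 [01110]: (1 XOR (NOT 0 OR (1 OR 1))) -> 0
  row 15 [01111]: (1 XOR (NOT 1 OR (1 OR 1))) -> 0
  row 16 [10000]: (0 XOR (NOT 0 OR (0 OR 0))) -> 1
  row 17 [10001]: (0 XOR (NOT 1 OR (0 OR 0))) -> 0
  row 18 [10010]: (0 XOR (NOT 0 OR (0 OR 0))) -> 1
  row 19 [10011]: (0 XOR (NOT 1 OR (0 OR 0))) -> 0
  row 20 [10100]: (1 XOR (NOT 0 OR (0 OR 1))) -> 0
  row 21 [10101]: (1 XOR (NOT 1 OR (0 OR 1))) -> 0
  row 22 [10110]: (1 XOR (NOT 0 OR (0 OR 1))) -> 0
  row 23 [10111]: (1 XOR (NOT 1 OR (0 OR 1))) -> 0
  row 24 [11000]: (0 XOR (NOT 0 OR (1 OR 0))) -> 1
  row 25 [11001]: (0 XOR (NOT 1 OR (1 OR 0))) -> 1
  row 26 [11010]: (0 XOR (NOT 0 OR (1 OR 0))) -> 1
  row 27 [11011]: (0 XOR (NOT 1 OR (1 OR 0))) -> 1
  row 28 [11100]: (1 XOR (NOT 0 OR (1 OR 1))) -> 0
  row 29 [11101]: (1 XOR (NOT 1 OR (1 OR 1))) -> 0
  row 30 [11110]: (1 XOR (NOT 0 OR (1 OR 1))) -> 0
  row 31 [11111]: (1 XOR (NOT 1 OR (1 OR 1))) -> 0
Full result column, 4 rows per line (a,b,c fixed per line; d,e runs 00..11 left to right):
  rows 0-3 [a,b,c=000]: 1010  = hex A
  rows 4-7 [a,b,c=001]: 0000  = hex 0
  rows 8-11 [a,b,c=010]: 1111  = hex F
  rows 12-15 [a,b,c=011]: 0000  = hex 0
  rows 16-19 [a,b,c=100]: 1010  = hex A
  rows 20-23 [a,b,c=101]: 0000  = hex 0
  rows 24-27 [a,b,c=110]: 1111  = hex F
  rows 28-31 [a,b,c=111]: 0000  = hex 0
Output column (row 0 .. row 31) = 10100000111100001010000011110000
Output column grouped in 4s = 1010 0000 1111 0000 1010 0000 1111 0000 = 0xA0F0A0F0
Convert to decimal digit by digit (value = value*16 + digit):
  A -> 10
  10*16 + 0 = 160
  160*16 + 15 (F) = 2575
  2575*16 + 0 = 41200
  41200*16 + 10 (A) = 659210
  659210*16 + 0 = 10547360
  10547360*16 + 15 (F) = 168757775
  168757775*16 + 0 = 2700124400
Decimal = 2700124400

2700124400
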